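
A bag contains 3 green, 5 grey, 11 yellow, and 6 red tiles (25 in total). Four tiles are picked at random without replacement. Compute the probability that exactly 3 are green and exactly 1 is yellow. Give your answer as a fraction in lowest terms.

Unordered draws without replacement: count favorable combinations over C(25,4).
Favorable = C(3,3) · C(5,0) · C(11,1) · C(6,0) = 11; total = C(25,4) = 12650.
P = 11/12650 = 1/1150 ≈ 0.0009.

1/1150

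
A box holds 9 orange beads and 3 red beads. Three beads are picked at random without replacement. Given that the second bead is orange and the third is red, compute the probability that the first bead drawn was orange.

4/5

P(first=orange and the second bead is orange and the third is red) = (9/12)·(8/11)·(3/10) = 9/55.
P(E) = Σ over first color = 9/55 + 9/220 = 9/44.
By Bayes, P(first=orange | E) = 9/55 / 9/44 = 4/5 ≈ 0.8000.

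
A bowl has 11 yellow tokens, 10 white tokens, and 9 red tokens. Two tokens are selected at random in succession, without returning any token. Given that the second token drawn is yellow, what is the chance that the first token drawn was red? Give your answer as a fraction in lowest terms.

9/29

P(first=red and the second token drawn is yellow) = (9/30)·(11/29) = 33/290.
P(the second token drawn is yellow) = Σ over first color = 11/87 + 11/87 + 33/290 = 11/30.
By Bayes, P(first=red | the second token drawn is yellow) = 33/290 / 11/30 = 9/29 ≈ 0.3103.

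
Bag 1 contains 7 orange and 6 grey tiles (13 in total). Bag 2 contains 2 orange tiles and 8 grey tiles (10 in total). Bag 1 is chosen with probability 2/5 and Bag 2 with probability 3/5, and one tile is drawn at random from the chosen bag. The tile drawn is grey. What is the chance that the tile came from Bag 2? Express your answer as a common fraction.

13/18

P(grey | Bag 1) = 6/13; P(grey | Bag 2) = 4/5.
P(grey) = 2/5·6/13 + 3/5·4/5 = 216/325.
By Bayes' rule, P(Bag 2 | grey) = 12/25 / 216/325 = 13/18 ≈ 0.7222.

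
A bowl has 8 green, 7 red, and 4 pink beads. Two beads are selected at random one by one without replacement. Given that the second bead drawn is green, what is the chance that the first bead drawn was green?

P(first=green and the second bead drawn is green) = (8/19)·(7/18) = 28/171.
P(the second bead drawn is green) = Σ over first color = 28/171 + 28/171 + 16/171 = 8/19.
By Bayes, P(first=green | the second bead drawn is green) = 28/171 / 8/19 = 7/18 ≈ 0.3889.

7/18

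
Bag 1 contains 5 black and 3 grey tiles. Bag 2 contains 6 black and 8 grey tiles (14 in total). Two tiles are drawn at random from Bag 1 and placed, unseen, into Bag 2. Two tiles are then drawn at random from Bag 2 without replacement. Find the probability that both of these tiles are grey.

Condition on how many of the transferred tiles are grey (from Bag 1: 3 grey of 8; then Bag 2 has 16 total).
  0 grey: C(3,0)C(5,2)/C(8,2) = 5/14; then P = C(8,2)/C(16,2) = 7/30
  1 grey: C(3,1)C(5,1)/C(8,2) = 15/28; then P = C(9,2)/C(16,2) = 3/10
  2 grey: C(3,2)C(5,0)/C(8,2) = 3/28; then P = C(10,2)/C(16,2) = 3/8
P(both grey) = 191/672 ≈ 0.2842.

191/672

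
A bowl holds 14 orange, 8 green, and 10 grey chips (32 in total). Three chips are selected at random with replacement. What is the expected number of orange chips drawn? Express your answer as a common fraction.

By linearity of expectation, E[X] = Σ P(draw i is orange); each independent draw has P(orange) = 14/32.
E[X] = 3 · 14/32 = 21/16 ≈ 1.3125.

21/16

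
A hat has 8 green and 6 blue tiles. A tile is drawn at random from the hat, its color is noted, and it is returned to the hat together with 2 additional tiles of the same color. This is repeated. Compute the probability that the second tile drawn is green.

Condition on the first draw. If first is green (prob 8/14), second-green has prob (10)/(16); if not (prob 6/14), it has prob 8/(16).
P = (8/14)·(10/16) + (6/14)·(8/16) = 4/7 ≈ 0.5714.

4/7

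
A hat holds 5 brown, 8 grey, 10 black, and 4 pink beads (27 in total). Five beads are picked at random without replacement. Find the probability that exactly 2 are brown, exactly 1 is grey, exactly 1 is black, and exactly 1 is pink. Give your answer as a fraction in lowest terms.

320/8073

Unordered draws without replacement: count favorable combinations over C(27,5).
Favorable = C(5,2) · C(8,1) · C(10,1) · C(4,1) = 3200; total = C(27,5) = 80730.
P = 3200/80730 = 320/8073 ≈ 0.0396.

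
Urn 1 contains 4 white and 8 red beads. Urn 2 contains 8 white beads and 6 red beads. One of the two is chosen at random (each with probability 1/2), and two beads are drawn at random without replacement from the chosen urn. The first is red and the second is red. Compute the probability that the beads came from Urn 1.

1274/1769

P(E | Urn 1) = 14/33; P(E | Urn 2) = 15/91.
P(E) = 1/2·14/33 + 1/2·15/91 = 1769/6006.
By Bayes' rule, P(Urn 1 | E) = 7/33 / 1769/6006 = 1274/1769 ≈ 0.7202.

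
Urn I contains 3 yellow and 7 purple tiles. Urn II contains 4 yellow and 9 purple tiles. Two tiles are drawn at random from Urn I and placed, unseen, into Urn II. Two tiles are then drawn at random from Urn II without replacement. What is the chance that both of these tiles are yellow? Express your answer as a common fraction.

Condition on how many of the transferred tiles are yellow (from Urn I: 3 yellow of 10; then Urn II has 15 total).
  0 yellow: C(3,0)C(7,2)/C(10,2) = 7/15; then P = C(4,2)/C(15,2) = 2/35
  1 yellow: C(3,1)C(7,1)/C(10,2) = 7/15; then P = C(5,2)/C(15,2) = 2/21
  2 yellow: C(3,2)C(7,0)/C(10,2) = 1/15; then P = C(6,2)/C(15,2) = 1/7
P(both yellow) = 127/1575 ≈ 0.0806.

127/1575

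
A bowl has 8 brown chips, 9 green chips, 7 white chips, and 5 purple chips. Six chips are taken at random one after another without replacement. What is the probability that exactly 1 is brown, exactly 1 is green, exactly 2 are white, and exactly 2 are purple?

Unordered draws without replacement: count favorable combinations over C(29,6).
Favorable = C(8,1) · C(9,1) · C(7,2) · C(5,2) = 15120; total = C(29,6) = 475020.
P = 15120/475020 = 12/377 ≈ 0.0318.

12/377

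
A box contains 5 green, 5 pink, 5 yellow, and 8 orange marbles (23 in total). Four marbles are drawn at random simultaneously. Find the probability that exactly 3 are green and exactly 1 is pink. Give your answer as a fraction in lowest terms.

Unordered draws without replacement: count favorable combinations over C(23,4).
Favorable = C(5,3) · C(5,1) · C(5,0) · C(8,0) = 50; total = C(23,4) = 8855.
P = 50/8855 = 10/1771 ≈ 0.0056.

10/1771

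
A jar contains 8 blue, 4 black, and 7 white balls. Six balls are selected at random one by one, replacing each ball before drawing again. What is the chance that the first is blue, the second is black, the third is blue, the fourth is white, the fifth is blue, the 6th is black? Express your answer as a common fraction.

Multiply the conditional probability of each draw in order, with replacement (the composition resets each draw).
P = (8/19) · (4/19) · (8/19) · (7/19) · (8/19) · (4/19) = 57344/47045881 ≈ 0.0012.

57344/47045881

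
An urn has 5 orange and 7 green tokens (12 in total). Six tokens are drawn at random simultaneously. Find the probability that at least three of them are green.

29/33

Sum the hypergeometric tail for j = 3,…,6 green tokens.
Favorable = C(7,3)·C(5,3) + C(7,4)·C(5,2) + C(7,5)·C(5,1) + C(7,6)·C(5,0) = 812; total = C(12,6) = 924.
P = 812/924 = 29/33 ≈ 0.8788.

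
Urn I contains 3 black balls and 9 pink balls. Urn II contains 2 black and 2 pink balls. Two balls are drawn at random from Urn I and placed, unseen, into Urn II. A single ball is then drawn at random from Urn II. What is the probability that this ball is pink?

7/12

Condition on how many of the transferred balls are pink (from Urn I: 9 pink of 12; then Urn II has 6 total).
  0 pink: C(9,0)C(3,2)/C(12,2) = 1/22; then P = 2/6
  1 pink: C(9,1)C(3,1)/C(12,2) = 9/22; then P = 3/6
  2 pink: C(9,2)C(3,0)/C(12,2) = 6/11; then P = 4/6
P(pink from Urn II) = 7/12 ≈ 0.5833.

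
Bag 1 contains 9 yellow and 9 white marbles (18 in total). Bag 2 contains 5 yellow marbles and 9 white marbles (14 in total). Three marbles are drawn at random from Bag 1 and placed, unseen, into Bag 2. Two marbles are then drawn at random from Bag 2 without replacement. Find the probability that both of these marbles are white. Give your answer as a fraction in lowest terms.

Condition on how many of the transferred marbles are white (from Bag 1: 9 white of 18; then Bag 2 has 17 total).
  0 white: C(9,0)C(9,3)/C(18,3) = 7/68; then P = C(9,2)/C(17,2) = 9/34
  1 white: C(9,1)C(9,2)/C(18,3) = 27/68; then P = C(10,2)/C(17,2) = 45/136
  2 white: C(9,2)C(9,1)/C(18,3) = 27/68; then P = C(11,2)/C(17,2) = 55/136
  3 white: C(9,3)C(9,0)/C(18,3) = 7/68; then P = C(12,2)/C(17,2) = 33/68
P(both white) = 1707/4624 ≈ 0.3692.

1707/4624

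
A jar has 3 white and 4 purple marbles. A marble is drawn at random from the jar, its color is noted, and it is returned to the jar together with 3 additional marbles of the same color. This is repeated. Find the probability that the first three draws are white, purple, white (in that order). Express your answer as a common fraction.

Track the composition after each reinforcement of +3.
P = (3/7) · (4/10) · (6/13) = 36/455 ≈ 0.0791.

36/455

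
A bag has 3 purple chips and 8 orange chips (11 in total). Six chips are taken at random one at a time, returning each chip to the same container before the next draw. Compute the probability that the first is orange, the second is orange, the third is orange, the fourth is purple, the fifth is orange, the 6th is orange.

Multiply the conditional probability of each draw in order, with replacement (the composition resets each draw).
P = (8/11) · (8/11) · (8/11) · (3/11) · (8/11) · (8/11) = 98304/1771561 ≈ 0.0555.

98304/1771561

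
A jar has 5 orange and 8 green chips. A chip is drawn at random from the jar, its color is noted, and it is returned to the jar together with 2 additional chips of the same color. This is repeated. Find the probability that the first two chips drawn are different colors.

Either orange then green, or green then orange; after the first draw the total is 15.
P = (5/13)·(8/15) + (8/13)·(5/15) = 16/39 ≈ 0.4103.

16/39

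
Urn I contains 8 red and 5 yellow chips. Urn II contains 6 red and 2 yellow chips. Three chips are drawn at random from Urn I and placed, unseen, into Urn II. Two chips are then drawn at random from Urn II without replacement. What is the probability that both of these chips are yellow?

48/715

Condition on how many of the transferred chips are yellow (from Urn I: 5 yellow of 13; then Urn II has 11 total).
  0 yellow: C(5,0)C(8,3)/C(13,3) = 28/143; then P = C(2,2)/C(11,2) = 1/55
  1 yellow: C(5,1)C(8,2)/C(13,3) = 70/143; then P = C(3,2)/C(11,2) = 3/55
  2 yellow: C(5,2)C(8,1)/C(13,3) = 40/143; then P = C(4,2)/C(11,2) = 6/55
  3 yellow: C(5,3)C(8,0)/C(13,3) = 5/143; then P = C(5,2)/C(11,2) = 2/11
P(both yellow) = 48/715 ≈ 0.0671.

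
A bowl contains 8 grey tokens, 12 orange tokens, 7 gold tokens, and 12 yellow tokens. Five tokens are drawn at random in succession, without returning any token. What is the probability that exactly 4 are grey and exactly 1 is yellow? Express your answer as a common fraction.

40/27417

Unordered draws without replacement: count favorable combinations over C(39,5).
Favorable = C(8,4) · C(12,0) · C(7,0) · C(12,1) = 840; total = C(39,5) = 575757.
P = 840/575757 = 40/27417 ≈ 0.0015.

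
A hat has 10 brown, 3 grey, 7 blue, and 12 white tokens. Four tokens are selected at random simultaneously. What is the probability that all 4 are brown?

21/3596

Unordered draws without replacement: count favorable combinations over C(32,4).
Favorable = C(10,4) · C(3,0) · C(7,0) · C(12,0) = 210; total = C(32,4) = 35960.
P = 210/35960 = 21/3596 ≈ 0.0058.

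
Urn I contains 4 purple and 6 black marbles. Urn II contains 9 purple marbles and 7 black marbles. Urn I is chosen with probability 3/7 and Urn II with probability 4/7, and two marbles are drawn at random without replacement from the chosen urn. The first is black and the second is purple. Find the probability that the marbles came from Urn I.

16/37

P(E | Urn I) = 4/15; P(E | Urn II) = 21/80.
P(E) = 3/7·4/15 + 4/7·21/80 = 37/140.
By Bayes' rule, P(Urn I | E) = 4/35 / 37/140 = 16/37 ≈ 0.4324.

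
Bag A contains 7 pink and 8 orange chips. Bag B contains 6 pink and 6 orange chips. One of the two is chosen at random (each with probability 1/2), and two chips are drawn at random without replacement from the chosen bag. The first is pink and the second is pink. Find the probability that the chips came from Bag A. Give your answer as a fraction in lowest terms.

22/47

P(E | Bag A) = 1/5; P(E | Bag B) = 5/22.
P(E) = 1/2·1/5 + 1/2·5/22 = 47/220.
By Bayes' rule, P(Bag A | E) = 1/10 / 47/220 = 22/47 ≈ 0.4681.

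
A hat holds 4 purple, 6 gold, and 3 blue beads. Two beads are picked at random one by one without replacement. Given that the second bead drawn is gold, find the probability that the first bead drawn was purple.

P(first=purple and the second bead drawn is gold) = (4/13)·(6/12) = 2/13.
P(the second bead drawn is gold) = Σ over first color = 2/13 + 5/26 + 3/26 = 6/13.
By Bayes, P(first=purple | the second bead drawn is gold) = 2/13 / 6/13 = 1/3 ≈ 0.3333.

1/3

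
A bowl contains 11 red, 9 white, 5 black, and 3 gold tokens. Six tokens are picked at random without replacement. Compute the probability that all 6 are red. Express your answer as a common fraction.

11/8970

Unordered draws without replacement: count favorable combinations over C(28,6).
Favorable = C(11,6) · C(9,0) · C(5,0) · C(3,0) = 462; total = C(28,6) = 376740.
P = 462/376740 = 11/8970 ≈ 0.0012.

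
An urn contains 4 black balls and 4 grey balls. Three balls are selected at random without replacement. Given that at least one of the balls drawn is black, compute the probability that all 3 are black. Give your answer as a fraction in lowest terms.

1/13

P(all 3 black) = C(4,3)/C(8,3) = 1/14; P(at least one black) = 1 − C(4,3)/C(8,3) = 13/14.
Since 'all 3 black' ⊆ 'at least one black', P(all 3 | at least one) = 1/14 / 13/14 = 1/13 ≈ 0.0769.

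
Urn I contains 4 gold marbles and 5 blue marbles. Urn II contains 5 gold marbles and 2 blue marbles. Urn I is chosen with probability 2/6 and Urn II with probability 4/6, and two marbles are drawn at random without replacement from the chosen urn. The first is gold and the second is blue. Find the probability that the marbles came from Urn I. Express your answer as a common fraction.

P(E | Urn I) = 5/18; P(E | Urn II) = 5/21.
P(E) = 1/3·5/18 + 2/3·5/21 = 95/378.
By Bayes' rule, P(Urn I | E) = 5/54 / 95/378 = 7/19 ≈ 0.3684.

7/19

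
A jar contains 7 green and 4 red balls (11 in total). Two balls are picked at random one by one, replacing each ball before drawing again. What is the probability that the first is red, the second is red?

16/121

Multiply the conditional probability of each draw in order, with replacement (the composition resets each draw).
P = (4/11) · (4/11) = 16/121 ≈ 0.1322.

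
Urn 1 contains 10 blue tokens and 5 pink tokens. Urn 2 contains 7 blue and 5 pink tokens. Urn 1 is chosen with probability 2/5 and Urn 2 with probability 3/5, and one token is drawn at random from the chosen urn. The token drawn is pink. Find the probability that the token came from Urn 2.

15/23

P(pink | Urn 1) = 1/3; P(pink | Urn 2) = 5/12.
P(pink) = 2/5·1/3 + 3/5·5/12 = 23/60.
By Bayes' rule, P(Urn 2 | pink) = 1/4 / 23/60 = 15/23 ≈ 0.6522.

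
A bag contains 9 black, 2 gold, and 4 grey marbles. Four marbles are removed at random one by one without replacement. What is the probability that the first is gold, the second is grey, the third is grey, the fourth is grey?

2/1365

Multiply the conditional probability of each draw in order, without replacement, so each draw removes one from its color and from the total.
P = (2/15) · (4/14) · (3/13) · (2/12) = 2/1365 ≈ 0.0015.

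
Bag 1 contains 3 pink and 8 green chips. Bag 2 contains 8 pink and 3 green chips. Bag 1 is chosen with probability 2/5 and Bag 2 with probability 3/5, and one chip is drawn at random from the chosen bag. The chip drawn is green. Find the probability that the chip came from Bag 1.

P(green | Bag 1) = 8/11; P(green | Bag 2) = 3/11.
P(green) = 2/5·8/11 + 3/5·3/11 = 5/11.
By Bayes' rule, P(Bag 1 | green) = 16/55 / 5/11 = 16/25 ≈ 0.6400.

16/25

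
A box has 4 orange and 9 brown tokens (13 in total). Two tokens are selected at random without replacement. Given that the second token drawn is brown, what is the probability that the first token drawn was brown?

P(first=brown and the second token drawn is brown) = (9/13)·(8/12) = 6/13.
P(the second token drawn is brown) = Σ over first color = 3/13 + 6/13 = 9/13.
By Bayes, P(first=brown | the second token drawn is brown) = 6/13 / 9/13 = 2/3 ≈ 0.6667.

2/3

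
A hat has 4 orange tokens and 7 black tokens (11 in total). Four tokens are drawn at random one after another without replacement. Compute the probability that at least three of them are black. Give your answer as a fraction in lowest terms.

Sum the hypergeometric tail for j = 3,…,4 black tokens.
Favorable = C(7,3)·C(4,1) + C(7,4)·C(4,0) = 175; total = C(11,4) = 330.
P = 175/330 = 35/66 ≈ 0.5303.

35/66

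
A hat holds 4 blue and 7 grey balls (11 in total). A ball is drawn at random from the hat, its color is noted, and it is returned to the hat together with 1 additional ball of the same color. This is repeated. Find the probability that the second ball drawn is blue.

4/11

Condition on the first draw. If first is blue (prob 4/11), second-blue has prob (5)/(12); if not (prob 7/11), it has prob 4/(12).
P = (4/11)·(5/12) + (7/11)·(4/12) = 4/11 ≈ 0.3636.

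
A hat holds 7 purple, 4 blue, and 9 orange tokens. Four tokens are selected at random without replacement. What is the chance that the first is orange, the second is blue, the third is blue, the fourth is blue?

3/1615

Multiply the conditional probability of each draw in order, without replacement, so each draw removes one from its color and from the total.
P = (9/20) · (4/19) · (3/18) · (2/17) = 3/1615 ≈ 0.0019.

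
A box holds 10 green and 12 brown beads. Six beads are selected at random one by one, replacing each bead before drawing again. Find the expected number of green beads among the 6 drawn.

30/11

By linearity of expectation, E[X] = Σ P(draw i is green); each independent draw has P(green) = 10/22.
E[X] = 6 · 10/22 = 30/11 ≈ 2.7273.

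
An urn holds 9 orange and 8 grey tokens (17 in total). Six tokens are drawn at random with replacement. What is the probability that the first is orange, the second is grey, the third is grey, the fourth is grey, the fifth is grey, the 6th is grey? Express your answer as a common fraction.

294912/24137569

Multiply the conditional probability of each draw in order, with replacement (the composition resets each draw).
P = (9/17) · (8/17) · (8/17) · (8/17) · (8/17) · (8/17) = 294912/24137569 ≈ 0.0122.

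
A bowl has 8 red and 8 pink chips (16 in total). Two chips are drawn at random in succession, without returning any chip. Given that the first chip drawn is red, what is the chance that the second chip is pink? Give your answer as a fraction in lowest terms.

After removing 1 red, the bowl has 8 pink out of 15 remaining.
P(second is pink | given) = 8/15 ≈ 0.5333.

8/15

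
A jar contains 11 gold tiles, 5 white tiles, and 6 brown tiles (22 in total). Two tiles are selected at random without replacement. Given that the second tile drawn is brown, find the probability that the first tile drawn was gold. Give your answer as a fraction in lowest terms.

11/21

P(first=gold and the second tile drawn is brown) = (11/22)·(6/21) = 1/7.
P(the second tile drawn is brown) = Σ over first color = 1/7 + 5/77 + 5/77 = 3/11.
By Bayes, P(first=gold | the second tile drawn is brown) = 1/7 / 3/11 = 11/21 ≈ 0.5238.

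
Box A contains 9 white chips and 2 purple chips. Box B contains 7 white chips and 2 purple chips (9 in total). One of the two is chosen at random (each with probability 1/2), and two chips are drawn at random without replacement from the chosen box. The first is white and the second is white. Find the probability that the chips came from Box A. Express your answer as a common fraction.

432/817

P(E | Box A) = 36/55; P(E | Box B) = 7/12.
P(E) = 1/2·36/55 + 1/2·7/12 = 817/1320.
By Bayes' rule, P(Box A | E) = 18/55 / 817/1320 = 432/817 ≈ 0.5288.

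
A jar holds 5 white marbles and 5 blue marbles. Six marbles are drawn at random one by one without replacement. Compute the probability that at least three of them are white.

Sum the hypergeometric tail for j = 3,…,5 white marbles.
Favorable = C(5,3)·C(5,3) + C(5,4)·C(5,2) + C(5,5)·C(5,1) = 155; total = C(10,6) = 210.
P = 155/210 = 31/42 ≈ 0.7381.

31/42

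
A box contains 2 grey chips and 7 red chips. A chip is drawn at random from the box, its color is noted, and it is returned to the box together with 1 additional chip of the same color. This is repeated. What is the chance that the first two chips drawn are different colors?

Either grey then red, or red then grey; after the first draw the total is 10.
P = (2/9)·(7/10) + (7/9)·(2/10) = 14/45 ≈ 0.3111.

14/45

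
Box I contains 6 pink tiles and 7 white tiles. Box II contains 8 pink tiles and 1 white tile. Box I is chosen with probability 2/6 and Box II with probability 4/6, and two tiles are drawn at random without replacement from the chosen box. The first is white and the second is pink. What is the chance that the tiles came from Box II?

52/115

P(E | Box I) = 7/26; P(E | Box II) = 1/9.
P(E) = 1/3·7/26 + 2/3·1/9 = 115/702.
By Bayes' rule, P(Box II | E) = 2/27 / 115/702 = 52/115 ≈ 0.4522.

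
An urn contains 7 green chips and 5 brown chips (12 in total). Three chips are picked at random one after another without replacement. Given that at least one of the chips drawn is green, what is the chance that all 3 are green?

P(all 3 green) = C(7,3)/C(12,3) = 7/44; P(at least one green) = 1 − C(5,3)/C(12,3) = 21/22.
Since 'all 3 green' ⊆ 'at least one green', P(all 3 | at least one) = 7/44 / 21/22 = 1/6 ≈ 0.1667.

1/6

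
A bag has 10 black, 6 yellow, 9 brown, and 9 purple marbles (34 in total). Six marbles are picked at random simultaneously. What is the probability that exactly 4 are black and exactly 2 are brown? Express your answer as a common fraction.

Unordered draws without replacement: count favorable combinations over C(34,6).
Favorable = C(10,4) · C(6,0) · C(9,2) · C(9,0) = 7560; total = C(34,6) = 1344904.
P = 7560/1344904 = 945/168113 ≈ 0.0056.

945/168113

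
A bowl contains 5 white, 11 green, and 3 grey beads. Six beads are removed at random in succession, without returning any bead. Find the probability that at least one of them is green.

Use the complement: P(at least one green) = 1 − P(no green).
P(none) = C(8,6)/C(19,6) = 28/27132.
So P = 1 − 28/27132 = 968/969 ≈ 0.9990.

968/969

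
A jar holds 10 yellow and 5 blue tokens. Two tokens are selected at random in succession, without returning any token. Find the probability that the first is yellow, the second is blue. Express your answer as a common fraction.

5/21

Multiply the conditional probability of each draw in order, without replacement, so each draw removes one from its color and from the total.
P = (10/15) · (5/14) = 5/21 ≈ 0.2381.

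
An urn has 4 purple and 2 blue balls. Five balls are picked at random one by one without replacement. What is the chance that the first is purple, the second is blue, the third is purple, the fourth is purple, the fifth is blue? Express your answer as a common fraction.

1/15

Multiply the conditional probability of each draw in order, without replacement, so each draw removes one from its color and from the total.
P = (4/6) · (2/5) · (3/4) · (2/3) · (1/2) = 1/15 ≈ 0.0667.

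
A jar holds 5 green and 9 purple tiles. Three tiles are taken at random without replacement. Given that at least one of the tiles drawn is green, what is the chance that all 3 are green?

P(all 3 green) = C(5,3)/C(14,3) = 5/182; P(at least one green) = 1 − C(9,3)/C(14,3) = 10/13.
Since 'all 3 green' ⊆ 'at least one green', P(all 3 | at least one) = 5/182 / 10/13 = 1/28 ≈ 0.0357.

1/28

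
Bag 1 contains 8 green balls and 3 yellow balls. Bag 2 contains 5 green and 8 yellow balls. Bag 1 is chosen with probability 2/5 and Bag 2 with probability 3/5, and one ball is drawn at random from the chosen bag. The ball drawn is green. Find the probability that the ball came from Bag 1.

208/373

P(green | Bag 1) = 8/11; P(green | Bag 2) = 5/13.
P(green) = 2/5·8/11 + 3/5·5/13 = 373/715.
By Bayes' rule, P(Bag 1 | green) = 16/55 / 373/715 = 208/373 ≈ 0.5576.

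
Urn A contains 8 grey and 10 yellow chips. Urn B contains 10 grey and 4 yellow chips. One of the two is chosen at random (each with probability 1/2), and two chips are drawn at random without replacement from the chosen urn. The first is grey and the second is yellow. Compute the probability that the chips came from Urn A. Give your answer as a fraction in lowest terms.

182/335

P(E | Urn A) = 40/153; P(E | Urn B) = 20/91.
P(E) = 1/2·40/153 + 1/2·20/91 = 3350/13923.
By Bayes' rule, P(Urn A | E) = 20/153 / 3350/13923 = 182/335 ≈ 0.5433.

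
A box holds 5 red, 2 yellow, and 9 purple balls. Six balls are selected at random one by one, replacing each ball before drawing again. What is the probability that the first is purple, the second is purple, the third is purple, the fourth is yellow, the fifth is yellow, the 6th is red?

Multiply the conditional probability of each draw in order, with replacement (the composition resets each draw).
P = (9/16) · (9/16) · (9/16) · (2/16) · (2/16) · (5/16) = 3645/4194304 ≈ 0.0009.

3645/4194304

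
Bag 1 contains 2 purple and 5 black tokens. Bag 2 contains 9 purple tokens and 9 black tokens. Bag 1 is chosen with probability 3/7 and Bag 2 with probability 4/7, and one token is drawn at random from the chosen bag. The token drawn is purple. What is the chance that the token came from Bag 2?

7/10

P(purple | Bag 1) = 2/7; P(purple | Bag 2) = 1/2.
P(purple) = 3/7·2/7 + 4/7·1/2 = 20/49.
By Bayes' rule, P(Bag 2 | purple) = 2/7 / 20/49 = 7/10 ≈ 0.7000.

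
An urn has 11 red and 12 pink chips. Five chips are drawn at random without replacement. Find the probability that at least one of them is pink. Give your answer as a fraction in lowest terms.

Use the complement: P(at least one pink) = 1 − P(no pink).
P(none) = C(11,5)/C(23,5) = 462/33649.
So P = 1 − 462/33649 = 431/437 ≈ 0.9863.

431/437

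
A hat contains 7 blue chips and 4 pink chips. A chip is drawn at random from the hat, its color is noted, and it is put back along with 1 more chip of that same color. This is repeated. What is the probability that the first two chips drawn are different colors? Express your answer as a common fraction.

Either blue then pink, or pink then blue; after the first draw the total is 12.
P = (7/11)·(4/12) + (4/11)·(7/12) = 14/33 ≈ 0.4242.

14/33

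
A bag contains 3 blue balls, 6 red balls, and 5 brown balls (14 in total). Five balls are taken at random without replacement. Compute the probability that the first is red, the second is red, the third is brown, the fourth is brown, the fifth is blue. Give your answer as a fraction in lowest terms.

15/2002

Multiply the conditional probability of each draw in order, without replacement, so each draw removes one from its color and from the total.
P = (6/14) · (5/13) · (5/12) · (4/11) · (3/10) = 15/2002 ≈ 0.0075.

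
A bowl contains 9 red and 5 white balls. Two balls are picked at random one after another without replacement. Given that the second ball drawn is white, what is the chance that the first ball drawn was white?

P(first=white and the second ball drawn is white) = (5/14)·(4/13) = 10/91.
P(the second ball drawn is white) = Σ over first color = 45/182 + 10/91 = 5/14.
By Bayes, P(first=white | the second ball drawn is white) = 10/91 / 5/14 = 4/13 ≈ 0.3077.

4/13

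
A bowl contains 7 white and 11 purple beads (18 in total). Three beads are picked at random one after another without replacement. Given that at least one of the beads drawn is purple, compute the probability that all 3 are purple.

15/71

P(all 3 purple) = C(11,3)/C(18,3) = 55/272; P(at least one purple) = 1 − C(7,3)/C(18,3) = 781/816.
Since 'all 3 purple' ⊆ 'at least one purple', P(all 3 | at least one) = 55/272 / 781/816 = 15/71 ≈ 0.2113.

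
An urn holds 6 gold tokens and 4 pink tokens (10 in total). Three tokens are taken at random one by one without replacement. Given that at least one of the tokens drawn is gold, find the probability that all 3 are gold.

5/29

P(all 3 gold) = C(6,3)/C(10,3) = 1/6; P(at least one gold) = 1 − C(4,3)/C(10,3) = 29/30.
Since 'all 3 gold' ⊆ 'at least one gold', P(all 3 | at least one) = 1/6 / 29/30 = 5/29 ≈ 0.1724.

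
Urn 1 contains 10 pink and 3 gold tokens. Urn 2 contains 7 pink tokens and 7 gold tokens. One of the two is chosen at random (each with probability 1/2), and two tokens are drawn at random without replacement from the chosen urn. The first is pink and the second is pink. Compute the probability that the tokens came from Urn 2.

2/7

P(E | Urn 1) = 15/26; P(E | Urn 2) = 3/13.
P(E) = 1/2·15/26 + 1/2·3/13 = 21/52.
By Bayes' rule, P(Urn 2 | E) = 3/26 / 21/52 = 2/7 ≈ 0.2857.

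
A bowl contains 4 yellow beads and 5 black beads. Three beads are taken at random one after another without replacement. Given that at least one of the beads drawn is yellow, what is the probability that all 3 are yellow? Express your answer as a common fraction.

P(all 3 yellow) = C(4,3)/C(9,3) = 1/21; P(at least one yellow) = 1 − C(5,3)/C(9,3) = 37/42.
Since 'all 3 yellow' ⊆ 'at least one yellow', P(all 3 | at least one) = 1/21 / 37/42 = 2/37 ≈ 0.0541.

2/37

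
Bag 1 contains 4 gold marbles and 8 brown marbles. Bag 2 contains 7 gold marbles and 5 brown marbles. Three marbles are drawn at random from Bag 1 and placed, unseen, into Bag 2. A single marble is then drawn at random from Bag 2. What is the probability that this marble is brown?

Condition on how many of the transferred marbles are brown (from Bag 1: 8 brown of 12; then Bag 2 has 15 total).
  0 brown: C(8,0)C(4,3)/C(12,3) = 1/55; then P = 5/15
  1 brown: C(8,1)C(4,2)/C(12,3) = 12/55; then P = 6/15
  2 brown: C(8,2)C(4,1)/C(12,3) = 28/55; then P = 7/15
  3 brown: C(8,3)C(4,0)/C(12,3) = 14/55; then P = 8/15
P(brown from Bag 2) = 7/15 ≈ 0.4667.

7/15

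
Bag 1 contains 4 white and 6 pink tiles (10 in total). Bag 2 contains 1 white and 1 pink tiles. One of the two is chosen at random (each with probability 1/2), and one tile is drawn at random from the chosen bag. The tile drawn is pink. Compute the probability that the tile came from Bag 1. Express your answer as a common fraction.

6/11

P(pink | Bag 1) = 3/5; P(pink | Bag 2) = 1/2.
P(pink) = 1/2·3/5 + 1/2·1/2 = 11/20.
By Bayes' rule, P(Bag 1 | pink) = 3/10 / 11/20 = 6/11 ≈ 0.5455.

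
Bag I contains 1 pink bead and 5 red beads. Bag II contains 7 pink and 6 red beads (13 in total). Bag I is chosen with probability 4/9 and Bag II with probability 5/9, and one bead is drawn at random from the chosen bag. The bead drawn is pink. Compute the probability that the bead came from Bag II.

P(pink | Bag I) = 1/6; P(pink | Bag II) = 7/13.
P(pink) = 4/9·1/6 + 5/9·7/13 = 131/351.
By Bayes' rule, P(Bag II | pink) = 35/117 / 131/351 = 105/131 ≈ 0.8015.

105/131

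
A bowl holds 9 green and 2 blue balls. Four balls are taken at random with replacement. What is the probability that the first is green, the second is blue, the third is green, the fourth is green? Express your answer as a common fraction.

1458/14641

Multiply the conditional probability of each draw in order, with replacement (the composition resets each draw).
P = (9/11) · (2/11) · (9/11) · (9/11) = 1458/14641 ≈ 0.0996.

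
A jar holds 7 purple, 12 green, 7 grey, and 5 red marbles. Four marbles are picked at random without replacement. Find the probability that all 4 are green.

Unordered draws without replacement: count favorable combinations over C(31,4).
Favorable = C(7,0) · C(12,4) · C(7,0) · C(5,0) = 495; total = C(31,4) = 31465.
P = 495/31465 = 99/6293 ≈ 0.0157.

99/6293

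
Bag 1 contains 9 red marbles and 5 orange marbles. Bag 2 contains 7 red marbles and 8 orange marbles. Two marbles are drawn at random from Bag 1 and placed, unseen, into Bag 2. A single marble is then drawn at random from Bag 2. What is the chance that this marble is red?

Condition on how many of the transferred marbles are red (from Bag 1: 9 red of 14; then Bag 2 has 17 total).
  0 red: C(9,0)C(5,2)/C(14,2) = 10/91; then P = 7/17
  1 red: C(9,1)C(5,1)/C(14,2) = 45/91; then P = 8/17
  2 red: C(9,2)C(5,0)/C(14,2) = 36/91; then P = 9/17
P(red from Bag 2) = 58/119 ≈ 0.4874.

58/119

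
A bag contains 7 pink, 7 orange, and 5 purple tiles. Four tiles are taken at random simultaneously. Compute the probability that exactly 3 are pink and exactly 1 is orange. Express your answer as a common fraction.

245/3876

Unordered draws without replacement: count favorable combinations over C(19,4).
Favorable = C(7,3) · C(7,1) · C(5,0) = 245; total = C(19,4) = 3876.
P = 245/3876 = 245/3876 ≈ 0.0632.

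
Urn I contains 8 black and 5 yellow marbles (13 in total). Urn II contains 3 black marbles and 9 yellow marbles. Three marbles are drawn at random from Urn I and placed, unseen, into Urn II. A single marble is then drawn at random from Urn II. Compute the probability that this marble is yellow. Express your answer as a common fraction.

44/65

Condition on how many of the transferred marbles are yellow (from Urn I: 5 yellow of 13; then Urn II has 15 total).
  0 yellow: C(5,0)C(8,3)/C(13,3) = 28/143; then P = 9/15
  1 yellow: C(5,1)C(8,2)/C(13,3) = 70/143; then P = 10/15
  2 yellow: C(5,2)C(8,1)/C(13,3) = 40/143; then P = 11/15
  3 yellow: C(5,3)C(8,0)/C(13,3) = 5/143; then P = 12/15
P(yellow from Urn II) = 44/65 ≈ 0.6769.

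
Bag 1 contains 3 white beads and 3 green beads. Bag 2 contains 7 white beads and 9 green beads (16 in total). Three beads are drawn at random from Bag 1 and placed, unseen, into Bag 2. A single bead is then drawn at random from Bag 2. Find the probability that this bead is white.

Condition on how many of the transferred beads are white (from Bag 1: 3 white of 6; then Bag 2 has 19 total).
  0 white: C(3,0)C(3,3)/C(6,3) = 1/20; then P = 7/19
  1 white: C(3,1)C(3,2)/C(6,3) = 9/20; then P = 8/19
  2 white: C(3,2)C(3,1)/C(6,3) = 9/20; then P = 9/19
  3 white: C(3,3)C(3,0)/C(6,3) = 1/20; then P = 10/19
P(white from Bag 2) = 17/38 ≈ 0.4474.

17/38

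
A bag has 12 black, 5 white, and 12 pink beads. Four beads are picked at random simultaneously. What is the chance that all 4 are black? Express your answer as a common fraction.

55/2639

Unordered draws without replacement: count favorable combinations over C(29,4).
Favorable = C(12,4) · C(5,0) · C(12,0) = 495; total = C(29,4) = 23751.
P = 495/23751 = 55/2639 ≈ 0.0208.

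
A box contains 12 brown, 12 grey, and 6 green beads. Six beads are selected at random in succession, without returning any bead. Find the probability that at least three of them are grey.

18029/39585

Sum the hypergeometric tail for j = 3,…,6 grey beads.
Favorable = C(12,3)·C(18,3) + C(12,4)·C(18,2) + C(12,5)·C(18,1) + C(12,6)·C(18,0) = 270435; total = C(30,6) = 593775.
P = 270435/593775 = 18029/39585 ≈ 0.4555.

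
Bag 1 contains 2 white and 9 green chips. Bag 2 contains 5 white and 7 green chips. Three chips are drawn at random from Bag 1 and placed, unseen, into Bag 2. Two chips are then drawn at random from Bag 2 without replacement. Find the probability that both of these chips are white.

703/5775

Condition on how many of the transferred chips are white (from Bag 1: 2 white of 11; then Bag 2 has 15 total).
  0 white: C(2,0)C(9,3)/C(11,3) = 28/55; then P = C(5,2)/C(15,2) = 2/21
  1 white: C(2,1)C(9,2)/C(11,3) = 24/55; then P = C(6,2)/C(15,2) = 1/7
  2 white: C(2,2)C(9,1)/C(11,3) = 3/55; then P = C(7,2)/C(15,2) = 1/5
P(both white) = 703/5775 ≈ 0.1217.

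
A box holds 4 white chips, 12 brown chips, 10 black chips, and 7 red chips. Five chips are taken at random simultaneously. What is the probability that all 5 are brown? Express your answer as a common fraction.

3/899

Unordered draws without replacement: count favorable combinations over C(33,5).
Favorable = C(4,0) · C(12,5) · C(10,0) · C(7,0) = 792; total = C(33,5) = 237336.
P = 792/237336 = 3/899 ≈ 0.0033.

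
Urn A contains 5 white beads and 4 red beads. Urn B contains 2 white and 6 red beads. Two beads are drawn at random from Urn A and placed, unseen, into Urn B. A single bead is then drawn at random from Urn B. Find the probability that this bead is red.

31/45

Condition on how many of the transferred beads are red (from Urn A: 4 red of 9; then Urn B has 10 total).
  0 red: C(4,0)C(5,2)/C(9,2) = 5/18; then P = 6/10
  1 red: C(4,1)C(5,1)/C(9,2) = 5/9; then P = 7/10
  2 red: C(4,2)C(5,0)/C(9,2) = 1/6; then P = 8/10
P(red from Urn B) = 31/45 ≈ 0.6889.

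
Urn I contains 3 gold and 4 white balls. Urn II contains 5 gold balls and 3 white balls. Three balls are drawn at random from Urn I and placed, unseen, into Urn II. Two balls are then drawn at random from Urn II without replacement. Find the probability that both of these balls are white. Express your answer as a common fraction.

Condition on how many of the transferred balls are white (from Urn I: 4 white of 7; then Urn II has 11 total).
  0 white: C(4,0)C(3,3)/C(7,3) = 1/35; then P = C(3,2)/C(11,2) = 3/55
  1 white: C(4,1)C(3,2)/C(7,3) = 12/35; then P = C(4,2)/C(11,2) = 6/55
  2 white: C(4,2)C(3,1)/C(7,3) = 18/35; then P = C(5,2)/C(11,2) = 2/11
  3 white: C(4,3)C(3,0)/C(7,3) = 4/35; then P = C(6,2)/C(11,2) = 3/11
P(both white) = 9/55 ≈ 0.1636.

9/55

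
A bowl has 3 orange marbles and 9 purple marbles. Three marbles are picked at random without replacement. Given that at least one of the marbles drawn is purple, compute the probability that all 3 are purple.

P(all 3 purple) = C(9,3)/C(12,3) = 21/55; P(at least one purple) = 1 − C(3,3)/C(12,3) = 219/220.
Since 'all 3 purple' ⊆ 'at least one purple', P(all 3 | at least one) = 21/55 / 219/220 = 28/73 ≈ 0.3836.

28/73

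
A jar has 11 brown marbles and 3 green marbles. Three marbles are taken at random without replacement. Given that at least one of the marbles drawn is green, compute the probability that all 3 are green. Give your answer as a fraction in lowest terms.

P(all 3 green) = C(3,3)/C(14,3) = 1/364; P(at least one green) = 1 − C(11,3)/C(14,3) = 199/364.
Since 'all 3 green' ⊆ 'at least one green', P(all 3 | at least one) = 1/364 / 199/364 = 1/199 ≈ 0.0050.

1/199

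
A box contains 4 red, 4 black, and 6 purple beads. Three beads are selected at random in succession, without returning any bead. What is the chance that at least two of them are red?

16/91

Sum the hypergeometric tail for j = 2,…,3 red beads.
Favorable = C(4,2)·C(10,1) + C(4,3)·C(10,0) = 64; total = C(14,3) = 364.
P = 64/364 = 16/91 ≈ 0.1758.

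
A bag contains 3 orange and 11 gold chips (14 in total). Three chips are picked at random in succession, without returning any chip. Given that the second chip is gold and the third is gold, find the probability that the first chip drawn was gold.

P(first=gold and the second chip is gold and the third is gold) = (11/14)·(10/13)·(9/12) = 165/364.
P(E) = Σ over first color = 55/364 + 165/364 = 55/91.
By Bayes, P(first=gold | E) = 165/364 / 55/91 = 3/4 ≈ 0.7500.

3/4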